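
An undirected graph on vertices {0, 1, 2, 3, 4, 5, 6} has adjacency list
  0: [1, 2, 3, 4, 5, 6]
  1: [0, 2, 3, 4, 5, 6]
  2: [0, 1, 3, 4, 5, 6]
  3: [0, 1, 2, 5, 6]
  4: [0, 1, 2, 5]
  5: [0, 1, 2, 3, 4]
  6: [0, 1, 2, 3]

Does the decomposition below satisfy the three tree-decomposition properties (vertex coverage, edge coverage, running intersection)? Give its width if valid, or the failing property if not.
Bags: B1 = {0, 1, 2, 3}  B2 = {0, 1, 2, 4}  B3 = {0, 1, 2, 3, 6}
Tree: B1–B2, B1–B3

A tree decomposition must satisfy three properties: every vertex lies in some bag; for every edge, both endpoints lie together in some bag; and for every vertex, the bags containing it form a connected subtree. Here vertex 5 appears in no bag, so the decomposition is invalid.

No — vertex 5 appears in no bag.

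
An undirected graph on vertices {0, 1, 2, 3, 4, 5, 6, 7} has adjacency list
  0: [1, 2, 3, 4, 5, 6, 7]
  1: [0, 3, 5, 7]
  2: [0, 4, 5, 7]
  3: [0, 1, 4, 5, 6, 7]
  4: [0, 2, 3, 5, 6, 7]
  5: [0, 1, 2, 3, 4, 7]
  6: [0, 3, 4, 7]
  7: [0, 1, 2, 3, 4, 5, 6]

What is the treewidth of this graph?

A width-4 tree decomposition is:
Bags: B1 = {0, 1, 3, 5, 7}  B2 = {0, 3, 4, 5, 7}  B3 = {0, 3, 4, 6, 7}  B4 = {0, 2, 4, 5, 7}
Tree: B1–B2, B2–B3, B2–B4
Every bag has size at most 5, so the width is 5 − 1 = 4 and tw(G) ≤ 4. For the lower bound, the 5 vertices {0, 2, 4, 5, 7} are pairwise adjacent, and any tree decomposition puts a clique entirely inside one bag — forcing width ≥ 4. Combining the bounds, tw(G) = 4.

4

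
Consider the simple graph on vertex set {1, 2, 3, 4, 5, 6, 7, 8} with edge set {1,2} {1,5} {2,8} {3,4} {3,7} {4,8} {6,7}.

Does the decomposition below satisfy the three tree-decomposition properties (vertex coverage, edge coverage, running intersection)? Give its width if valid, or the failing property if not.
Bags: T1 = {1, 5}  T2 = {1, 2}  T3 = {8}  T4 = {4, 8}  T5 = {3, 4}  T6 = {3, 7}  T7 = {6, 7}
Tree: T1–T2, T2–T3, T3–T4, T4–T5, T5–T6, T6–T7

A tree decomposition must satisfy three properties: every vertex lies in some bag; for every edge, both endpoints lie together in some bag; and for every vertex, the bags containing it form a connected subtree. Here edge (2,8) lies in no bag, so the decomposition is invalid.

No — edge (2,8) lies in no bag.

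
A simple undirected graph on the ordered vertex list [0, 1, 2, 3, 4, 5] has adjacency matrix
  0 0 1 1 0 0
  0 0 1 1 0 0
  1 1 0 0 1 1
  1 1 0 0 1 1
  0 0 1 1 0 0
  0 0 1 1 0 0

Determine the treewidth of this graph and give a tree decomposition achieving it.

Treewidth 2.
Bags: B1 = {2, 3, 4}  B2 = {2, 3, 5}  B3 = {0, 2, 3}  B4 = {1, 2, 3}
Tree: B1–B2, B2–B3, B3–B4

Each bag holds 3 vertices, so the decomposition has width 2, which upper-bounds the treewidth. Since 4–2–5–3–4 is a cycle in G, G is not acyclic. Forests are exactly the graphs of treewidth ≤ 1, so tw(G) ≥ 2. Combining the bounds, tw(G) = 2.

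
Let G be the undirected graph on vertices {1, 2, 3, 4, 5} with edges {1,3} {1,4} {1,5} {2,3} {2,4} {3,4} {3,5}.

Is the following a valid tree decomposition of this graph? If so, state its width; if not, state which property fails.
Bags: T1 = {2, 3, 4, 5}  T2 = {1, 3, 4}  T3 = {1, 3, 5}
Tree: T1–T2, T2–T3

No — bags containing vertex 5 are not connected in the tree.

A tree decomposition must satisfy three properties: every vertex lies in some bag; for every edge, both endpoints lie together in some bag; and for every vertex, the bags containing it form a connected subtree. Here bags containing vertex 5 are not connected in the tree, so the decomposition is invalid.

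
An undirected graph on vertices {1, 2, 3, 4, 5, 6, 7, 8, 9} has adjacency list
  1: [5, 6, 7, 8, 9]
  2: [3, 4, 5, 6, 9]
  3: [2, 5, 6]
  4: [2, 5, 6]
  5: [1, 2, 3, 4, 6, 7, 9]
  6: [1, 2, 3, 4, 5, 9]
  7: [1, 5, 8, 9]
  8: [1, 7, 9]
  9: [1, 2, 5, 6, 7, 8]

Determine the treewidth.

3

A width-3 tree decomposition is:
Bags: B1 = {1, 5, 6, 9}  B2 = {2, 5, 6, 9}  B3 = {1, 5, 7, 9}  B4 = {1, 7, 8, 9}  B5 = {2, 4, 5, 6}  B6 = {2, 3, 5, 6}
Tree: B1–B2, B1–B3, B3–B4, B2–B5, B5–B6
The largest bag has 4 vertices, giving width 3; this decomposition certifies tw(G) ≤ 3. Conversely, {1, 7, 8, 9} is a clique of size 4, and the vertices of any clique must share a bag in every tree decomposition; so some bag has ≥ 4 vertices and tw(G) ≥ 3. Hence tw(G) = 3 exactly.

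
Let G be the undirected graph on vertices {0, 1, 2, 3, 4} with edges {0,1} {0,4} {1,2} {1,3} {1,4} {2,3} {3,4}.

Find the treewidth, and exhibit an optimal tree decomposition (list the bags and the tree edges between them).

Treewidth 2.
One such decomposition:
Bags: B1 = {0, 1, 4}  B2 = {1, 3, 4}  B3 = {1, 2, 3}
Tree: B1–B2, B2–B3

Every bag has size at most 3, so the width is 3 − 1 = 2 and tw(G) ≤ 2. For the lower bound, the 3 vertices {0, 1, 4} are pairwise adjacent, and any tree decomposition puts a clique entirely inside one bag — forcing width ≥ 2. The upper and lower bounds meet at 2, so that is the treewidth.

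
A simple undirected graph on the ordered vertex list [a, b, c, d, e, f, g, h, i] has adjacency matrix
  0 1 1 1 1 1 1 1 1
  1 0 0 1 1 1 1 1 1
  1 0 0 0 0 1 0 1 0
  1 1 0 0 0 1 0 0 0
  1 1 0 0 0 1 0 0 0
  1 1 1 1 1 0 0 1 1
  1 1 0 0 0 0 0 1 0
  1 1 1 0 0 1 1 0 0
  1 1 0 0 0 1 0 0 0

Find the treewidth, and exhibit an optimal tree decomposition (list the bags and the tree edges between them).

Each bag holds 4 vertices, so the decomposition has width 3, which upper-bounds the treewidth. For the lower bound, the 4 vertices {a, b, g, h} are pairwise adjacent, and any tree decomposition puts a clique entirely inside one bag — forcing width ≥ 3. Therefore the treewidth is 3.

Treewidth 3.
One such decomposition:
Bags: B1 = {a, b, f, i}  B2 = {a, b, e, f}  B3 = {a, b, f, h}  B4 = {a, b, d, f}  B5 = {a, b, g, h}  B6 = {a, c, f, h}
Tree: B1–B2, B1–B3, B3–B4, B3–B5, B3–B6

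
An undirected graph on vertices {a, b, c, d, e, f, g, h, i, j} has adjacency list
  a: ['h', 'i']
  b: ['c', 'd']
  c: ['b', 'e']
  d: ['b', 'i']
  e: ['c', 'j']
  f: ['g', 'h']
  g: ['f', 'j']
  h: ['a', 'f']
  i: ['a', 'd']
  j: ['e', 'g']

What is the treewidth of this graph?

A width-2 tree decomposition is:
Bags: B1 = {c, e, j}  B2 = {c, g, j}  B3 = {c, f, g}  B4 = {c, f, h}  B5 = {a, c, h}  B6 = {a, c, i}  B7 = {c, d, i}  B8 = {b, c, d}
Tree: B1–B2, B2–B3, B3–B4, B4–B5, B5–B6, B6–B7, B7–B8
Each bag holds 3 vertices, so the decomposition has width 2, which upper-bounds the treewidth. The edges c–e–j–g–f–h–a–i–d–b–c form a cycle, so G is not a tree and its treewidth is at least 2. Hence tw(G) = 2 exactly.

2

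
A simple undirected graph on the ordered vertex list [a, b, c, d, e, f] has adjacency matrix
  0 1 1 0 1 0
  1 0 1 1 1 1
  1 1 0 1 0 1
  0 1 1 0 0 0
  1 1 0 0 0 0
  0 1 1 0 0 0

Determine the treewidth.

2

A width-2 tree decomposition is:
Bags: B1 = {a, b, c}  B2 = {b, c, f}  B3 = {a, b, e}  B4 = {b, c, d}
Tree: B1–B2, B1–B3, B1–B4
Every bag has size at most 3, so the width is 3 − 1 = 2 and tw(G) ≤ 2. For the lower bound, the 3 vertices {a, b, e} are pairwise adjacent, and any tree decomposition puts a clique entirely inside one bag — forcing width ≥ 2. Hence tw(G) = 2 exactly.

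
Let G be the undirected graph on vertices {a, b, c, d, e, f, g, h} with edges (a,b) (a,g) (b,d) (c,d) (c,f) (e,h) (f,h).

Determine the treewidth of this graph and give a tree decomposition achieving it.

Treewidth 1.
One optimal decomposition is:
Bags: B1 = {a, g}  B2 = {a, b}  B3 = {b, d}  B4 = {c, d}  B5 = {c, f}  B6 = {f, h}  B7 = {e, h}
Tree: B1–B2, B2–B3, B3–B4, B4–B5, B5–B6, B6–B7

Every bag has size at most 2, so the width is 2 − 1 = 1 and tw(G) ≤ 1. Since G has at least one edge (e.g. g–a), it is not an edgeless graph, so tw(G) ≥ 1. The upper and lower bounds meet at 1, so that is the treewidth.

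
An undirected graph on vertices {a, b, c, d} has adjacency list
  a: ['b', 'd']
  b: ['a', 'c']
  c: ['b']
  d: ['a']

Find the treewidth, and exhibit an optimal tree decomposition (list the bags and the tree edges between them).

The largest bag has 2 vertices, giving width 1; this decomposition certifies tw(G) ≤ 1. Any graph with an edge has treewidth ≥ 1, and G has the edge c–b. Therefore the treewidth is 1.

Treewidth 1.
One such decomposition:
Bags: B1 = {b, c}  B2 = {a, b}  B3 = {a, d}
Tree: B1–B2, B2–B3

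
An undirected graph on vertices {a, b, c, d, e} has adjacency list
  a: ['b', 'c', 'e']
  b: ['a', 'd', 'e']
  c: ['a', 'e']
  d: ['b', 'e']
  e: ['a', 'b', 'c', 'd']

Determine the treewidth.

A width-2 tree decomposition is:
Bags: B1 = {a, c, e}  B2 = {a, b, e}  B3 = {b, d, e}
Tree: B1–B2, B2–B3
Every bag has size at most 3, so the width is 3 − 1 = 2 and tw(G) ≤ 2. For the lower bound, the 3 vertices {b, d, e} are pairwise adjacent, and any tree decomposition puts a clique entirely inside one bag — forcing width ≥ 2. The upper and lower bounds meet at 2, so that is the treewidth.

2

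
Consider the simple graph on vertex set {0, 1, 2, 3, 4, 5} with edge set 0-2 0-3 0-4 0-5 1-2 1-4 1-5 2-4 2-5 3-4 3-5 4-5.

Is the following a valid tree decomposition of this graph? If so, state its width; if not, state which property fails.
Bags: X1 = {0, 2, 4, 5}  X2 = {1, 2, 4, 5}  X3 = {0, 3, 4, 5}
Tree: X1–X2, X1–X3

Yes; width 3.

Every vertex of G appears in some bag (union = {0, 1, 2, 3, 4, 5}); every edge is covered by a bag; and for each vertex v the set of bags containing v is connected in the bag tree. The decomposition is therefore valid. The largest bag has 4 vertices, so the width is 3.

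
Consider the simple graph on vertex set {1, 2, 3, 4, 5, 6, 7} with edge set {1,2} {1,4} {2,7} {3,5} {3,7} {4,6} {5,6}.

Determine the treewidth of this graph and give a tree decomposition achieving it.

Treewidth 2.
Bags: B1 = {2, 3, 7}  B2 = {2, 3, 5}  B3 = {2, 5, 6}  B4 = {2, 4, 6}  B5 = {1, 2, 4}
Tree: B1–B2, B2–B3, B3–B4, B4–B5

Every bag has size at most 3, so the width is 3 − 1 = 2 and tw(G) ≤ 2. Since 2–7–3–5–6–4–1–2 is a cycle in G, G is not acyclic. Forests are exactly the graphs of treewidth ≤ 1, so tw(G) ≥ 2. Combining the bounds, tw(G) = 2.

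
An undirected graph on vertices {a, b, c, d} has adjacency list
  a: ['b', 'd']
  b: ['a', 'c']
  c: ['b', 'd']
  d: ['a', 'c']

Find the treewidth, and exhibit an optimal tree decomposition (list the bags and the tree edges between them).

Each bag holds 3 vertices, so the decomposition has width 2, which upper-bounds the treewidth. Since a–b–c–d–a is a cycle in G, G is not acyclic. Forests are exactly the graphs of treewidth ≤ 1, so tw(G) ≥ 2. Therefore the treewidth is 2.

Treewidth 2.
Bags: B1 = {a, b, c}  B2 = {a, c, d}
Tree: B1–B2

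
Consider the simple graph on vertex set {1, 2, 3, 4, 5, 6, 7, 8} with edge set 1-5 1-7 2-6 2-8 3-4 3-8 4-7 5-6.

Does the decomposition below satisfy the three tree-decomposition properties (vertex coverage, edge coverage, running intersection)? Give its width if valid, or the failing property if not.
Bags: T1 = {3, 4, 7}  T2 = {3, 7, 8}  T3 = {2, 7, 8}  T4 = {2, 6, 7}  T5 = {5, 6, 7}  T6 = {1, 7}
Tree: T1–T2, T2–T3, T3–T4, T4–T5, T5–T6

No — edge (5,1) lies in no bag.

A tree decomposition must satisfy three properties: every vertex lies in some bag; for every edge, both endpoints lie together in some bag; and for every vertex, the bags containing it form a connected subtree. Here edge (5,1) lies in no bag, so the decomposition is invalid.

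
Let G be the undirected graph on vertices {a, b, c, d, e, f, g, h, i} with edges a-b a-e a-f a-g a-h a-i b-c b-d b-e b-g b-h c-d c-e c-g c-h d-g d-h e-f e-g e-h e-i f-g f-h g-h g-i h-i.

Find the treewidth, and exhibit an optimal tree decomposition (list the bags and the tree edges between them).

Each bag holds 5 vertices, so the decomposition has width 4, which upper-bounds the treewidth. Conversely, {b, c, d, g, h} is a clique of size 5, and the vertices of any clique must share a bag in every tree decomposition; so some bag has ≥ 5 vertices and tw(G) ≥ 4. The upper and lower bounds meet at 4, so that is the treewidth.

Treewidth 4.
One such decomposition:
Bags: B1 = {b, c, e, g, h}  B2 = {a, b, e, g, h}  B3 = {a, e, g, h, i}  B4 = {a, e, f, g, h}  B5 = {b, c, d, g, h}
Tree: B1–B2, B2–B3, B3–B4, B1–B5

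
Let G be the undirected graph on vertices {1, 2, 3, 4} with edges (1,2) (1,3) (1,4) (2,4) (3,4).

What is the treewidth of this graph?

2

A width-2 tree decomposition is:
Bags: B1 = {1, 3, 4}  B2 = {1, 2, 4}
Tree: B1–B2
Every bag has size at most 3, so the width is 3 − 1 = 2 and tw(G) ≤ 2. On the other hand G contains the 3-clique {1, 2, 4}. A clique must lie in a single bag of any decomposition, so no decomposition can have width below 2. Therefore the treewidth is 2.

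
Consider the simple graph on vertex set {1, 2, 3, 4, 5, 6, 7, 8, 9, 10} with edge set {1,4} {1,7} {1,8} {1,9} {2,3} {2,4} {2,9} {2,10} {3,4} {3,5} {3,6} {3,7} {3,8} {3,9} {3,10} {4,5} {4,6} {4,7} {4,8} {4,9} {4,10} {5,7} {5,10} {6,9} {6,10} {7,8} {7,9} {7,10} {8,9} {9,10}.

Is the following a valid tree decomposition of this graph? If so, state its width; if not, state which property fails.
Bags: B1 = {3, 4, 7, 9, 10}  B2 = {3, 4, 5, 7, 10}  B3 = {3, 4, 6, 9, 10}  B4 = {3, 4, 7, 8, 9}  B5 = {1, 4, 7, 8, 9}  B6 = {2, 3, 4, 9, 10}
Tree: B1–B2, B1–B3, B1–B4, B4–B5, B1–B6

Every vertex of G appears in some bag (union = {1, 2, 3, 4, 5, 6, 7, 8, 9, 10}); every edge is covered by a bag; and for each vertex v the set of bags containing v is connected in the bag tree. The decomposition is therefore valid. The largest bag has 5 vertices, so the width is 4.

Yes; width 4.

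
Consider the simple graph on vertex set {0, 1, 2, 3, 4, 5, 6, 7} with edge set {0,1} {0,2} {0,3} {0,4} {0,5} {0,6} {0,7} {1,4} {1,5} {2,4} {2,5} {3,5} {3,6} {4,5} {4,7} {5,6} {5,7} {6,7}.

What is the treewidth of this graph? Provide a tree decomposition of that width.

Treewidth 3.
One optimal decomposition is:
Bags: B1 = {0, 1, 4, 5}  B2 = {0, 4, 5, 7}  B3 = {0, 2, 4, 5}  B4 = {0, 5, 6, 7}  B5 = {0, 3, 5, 6}
Tree: B1–B2, B1–B3, B2–B4, B4–B5

Each bag holds 4 vertices, so the decomposition has width 3, which upper-bounds the treewidth. On the other hand G contains the 4-clique {0, 3, 5, 6}. A clique must lie in a single bag of any decomposition, so no decomposition can have width below 3. Therefore the treewidth is 3.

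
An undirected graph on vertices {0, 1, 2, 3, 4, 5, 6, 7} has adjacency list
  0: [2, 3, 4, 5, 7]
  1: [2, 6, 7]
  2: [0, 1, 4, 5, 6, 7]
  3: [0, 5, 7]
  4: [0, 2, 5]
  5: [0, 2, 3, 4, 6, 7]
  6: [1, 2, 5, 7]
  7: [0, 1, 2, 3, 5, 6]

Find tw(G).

3

A width-3 tree decomposition is:
Bags: B1 = {0, 3, 5, 7}  B2 = {0, 2, 5, 7}  B3 = {0, 2, 4, 5}  B4 = {2, 5, 6, 7}  B5 = {1, 2, 6, 7}
Tree: B1–B2, B2–B3, B2–B4, B4–B5
The largest bag has 4 vertices, giving width 3; this decomposition certifies tw(G) ≤ 3. For the lower bound, the 4 vertices {1, 2, 6, 7} are pairwise adjacent, and any tree decomposition puts a clique entirely inside one bag — forcing width ≥ 3. Therefore the treewidth is 3.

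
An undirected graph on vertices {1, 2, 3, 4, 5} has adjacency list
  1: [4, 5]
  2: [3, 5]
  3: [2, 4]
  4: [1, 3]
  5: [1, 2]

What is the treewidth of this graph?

A width-2 tree decomposition is:
Bags: B1 = {2, 3, 5}  B2 = {3, 4, 5}  B3 = {1, 4, 5}
Tree: B1–B2, B2–B3
The largest bag has 3 vertices, giving width 2; this decomposition certifies tw(G) ≤ 2. Since 5–2–3–4–1–5 is a cycle in G, G is not acyclic. Forests are exactly the graphs of treewidth ≤ 1, so tw(G) ≥ 2. Combining the bounds, tw(G) = 2.

2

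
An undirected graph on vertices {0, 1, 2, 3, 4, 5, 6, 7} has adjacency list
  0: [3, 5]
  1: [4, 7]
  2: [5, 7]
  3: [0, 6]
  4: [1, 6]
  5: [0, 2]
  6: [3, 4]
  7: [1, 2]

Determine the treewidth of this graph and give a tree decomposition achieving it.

Treewidth 2.
Bags: B1 = {0, 3, 6}  B2 = {0, 4, 6}  B3 = {0, 1, 4}  B4 = {0, 1, 7}  B5 = {0, 2, 7}  B6 = {0, 2, 5}
Tree: B1–B2, B2–B3, B3–B4, B4–B5, B5–B6

The largest bag has 3 vertices, giving width 2; this decomposition certifies tw(G) ≤ 2. The edges 0–3–6–4–1–7–2–5–0 form a cycle, so G is not a tree and its treewidth is at least 2. Therefore the treewidth is 2.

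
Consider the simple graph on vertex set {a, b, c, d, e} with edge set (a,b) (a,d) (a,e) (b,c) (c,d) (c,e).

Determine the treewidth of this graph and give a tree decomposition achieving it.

The largest bag has 3 vertices, giving width 2; this decomposition certifies tw(G) ≤ 2. Since a–d–c–e–a is a cycle in G, G is not acyclic. Forests are exactly the graphs of treewidth ≤ 1, so tw(G) ≥ 2. Therefore the treewidth is 2.

Treewidth 2.
One optimal decomposition is:
Bags: B1 = {a, c, d}  B2 = {a, c, e}  B3 = {a, b, c}
Tree: B1–B2, B2–B3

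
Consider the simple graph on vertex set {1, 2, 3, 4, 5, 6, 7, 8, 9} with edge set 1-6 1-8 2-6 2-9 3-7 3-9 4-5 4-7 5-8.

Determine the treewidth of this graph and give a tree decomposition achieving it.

The largest bag has 3 vertices, giving width 2; this decomposition certifies tw(G) ≤ 2. Since 4–5–8–1–6–2–9–3–7–4 is a cycle in G, G is not acyclic. Forests are exactly the graphs of treewidth ≤ 1, so tw(G) ≥ 2. Hence tw(G) = 2 exactly.

Treewidth 2.
One optimal decomposition is:
Bags: B1 = {4, 5, 8}  B2 = {1, 4, 8}  B3 = {1, 4, 6}  B4 = {2, 4, 6}  B5 = {2, 4, 9}  B6 = {3, 4, 9}  B7 = {3, 4, 7}
Tree: B1–B2, B2–B3, B3–B4, B4–B5, B5–B6, B6–B7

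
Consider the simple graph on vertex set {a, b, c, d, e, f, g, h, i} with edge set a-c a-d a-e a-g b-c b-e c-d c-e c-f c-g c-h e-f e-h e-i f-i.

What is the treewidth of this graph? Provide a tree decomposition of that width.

Treewidth 2.
One optimal decomposition is:
Bags: B1 = {b, c, e}  B2 = {a, c, e}  B3 = {a, c, d}  B4 = {c, e, f}  B5 = {a, c, g}  B6 = {c, e, h}  B7 = {e, f, i}
Tree: B1–B2, B2–B3, B1–B4, B3–B5, B4–B6, B4–B7

Every bag has size at most 3, so the width is 3 − 1 = 2 and tw(G) ≤ 2. For the lower bound, the 3 vertices {a, c, d} are pairwise adjacent, and any tree decomposition puts a clique entirely inside one bag — forcing width ≥ 2. The upper and lower bounds meet at 2, so that is the treewidth.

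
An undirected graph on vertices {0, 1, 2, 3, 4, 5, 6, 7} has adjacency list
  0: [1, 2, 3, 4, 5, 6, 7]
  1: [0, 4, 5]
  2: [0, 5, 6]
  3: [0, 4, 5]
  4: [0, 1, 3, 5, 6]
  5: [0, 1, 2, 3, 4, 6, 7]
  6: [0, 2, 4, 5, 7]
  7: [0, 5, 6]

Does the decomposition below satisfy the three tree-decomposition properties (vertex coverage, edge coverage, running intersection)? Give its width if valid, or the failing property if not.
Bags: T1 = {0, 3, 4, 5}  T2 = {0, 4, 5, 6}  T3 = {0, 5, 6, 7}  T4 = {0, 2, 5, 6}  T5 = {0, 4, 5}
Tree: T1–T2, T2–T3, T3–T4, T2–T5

No — vertex 1 appears in no bag.

A tree decomposition must satisfy three properties: every vertex lies in some bag; for every edge, both endpoints lie together in some bag; and for every vertex, the bags containing it form a connected subtree. Here vertex 1 appears in no bag, so the decomposition is invalid.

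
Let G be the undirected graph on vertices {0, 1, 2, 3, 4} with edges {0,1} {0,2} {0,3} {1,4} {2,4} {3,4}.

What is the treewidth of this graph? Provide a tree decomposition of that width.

Every bag has size at most 3, so the width is 3 − 1 = 2 and tw(G) ≤ 2. For the lower bound, G contains the cycle 1–4–2–0–1, so G is not a forest; only forests have treewidth ≤ 1, hence tw(G) ≥ 2. The upper and lower bounds meet at 2, so that is the treewidth.

Treewidth 2.
Bags: B1 = {0, 1, 4}  B2 = {0, 2, 4}  B3 = {0, 3, 4}
Tree: B1–B2, B2–B3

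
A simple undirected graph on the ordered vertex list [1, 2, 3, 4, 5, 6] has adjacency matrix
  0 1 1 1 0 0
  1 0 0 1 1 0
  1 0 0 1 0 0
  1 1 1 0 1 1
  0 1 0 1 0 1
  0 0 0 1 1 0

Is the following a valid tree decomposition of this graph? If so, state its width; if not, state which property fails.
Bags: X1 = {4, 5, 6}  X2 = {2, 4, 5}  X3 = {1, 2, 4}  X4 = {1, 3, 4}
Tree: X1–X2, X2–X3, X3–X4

Yes; width 2.

Every vertex of G appears in some bag (union = {1, 2, 3, 4, 5, 6}); every edge is covered by a bag; and for each vertex v the set of bags containing v is connected in the bag tree. The decomposition is therefore valid. The largest bag has 3 vertices, so the width is 2.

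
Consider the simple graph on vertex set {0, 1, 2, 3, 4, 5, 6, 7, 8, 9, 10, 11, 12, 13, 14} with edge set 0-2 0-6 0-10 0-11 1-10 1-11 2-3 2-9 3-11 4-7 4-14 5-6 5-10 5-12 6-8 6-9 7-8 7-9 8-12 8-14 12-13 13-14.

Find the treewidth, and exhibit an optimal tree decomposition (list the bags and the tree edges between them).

Treewidth 3.
One optimal decomposition is:
Bags: B1 = {1, 2, 3, 11}  B2 = {0, 1, 2, 11}  B3 = {0, 1, 2, 10}  B4 = {0, 2, 9, 10}  B5 = {0, 6, 9, 10}  B6 = {5, 6, 9, 10}  B7 = {5, 6, 7, 9}  B8 = {5, 6, 7, 8}  B9 = {5, 7, 8, 12}  B10 = {4, 7, 8, 12}  B11 = {4, 8, 12, 14}  B12 = {4, 12, 13, 14}
Tree: B1–B2, B2–B3, B3–B4, B4–B5, B5–B6, B6–B7, B7–B8, B8–B9, B9–B10, B10–B11, B11–B12

Each bag holds 4 vertices, so the decomposition has width 3, which upper-bounds the treewidth. For the lower bound: the 4 vertex sets {1,3,11}, {2}, {0}, {5,6,9,10} are disjoint, each induces a connected subgraph, and every pair is joined by at least one edge of G. Contracting each set to a single vertex therefore yields K_{4} as a minor, and since treewidth is minor-monotone, tw(G) ≥ tw(K_{4}) = 3. Therefore the treewidth is 3.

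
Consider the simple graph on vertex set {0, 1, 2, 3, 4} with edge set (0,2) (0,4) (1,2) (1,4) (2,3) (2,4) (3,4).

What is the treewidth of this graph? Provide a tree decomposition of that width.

Each bag holds 3 vertices, so the decomposition has width 2, which upper-bounds the treewidth. For the lower bound, the 3 vertices {0, 2, 4} are pairwise adjacent, and any tree decomposition puts a clique entirely inside one bag — forcing width ≥ 2. Hence tw(G) = 2 exactly.

Treewidth 2.
One such decomposition:
Bags: B1 = {1, 2, 4}  B2 = {0, 2, 4}  B3 = {2, 3, 4}
Tree: B1–B2, B1–B3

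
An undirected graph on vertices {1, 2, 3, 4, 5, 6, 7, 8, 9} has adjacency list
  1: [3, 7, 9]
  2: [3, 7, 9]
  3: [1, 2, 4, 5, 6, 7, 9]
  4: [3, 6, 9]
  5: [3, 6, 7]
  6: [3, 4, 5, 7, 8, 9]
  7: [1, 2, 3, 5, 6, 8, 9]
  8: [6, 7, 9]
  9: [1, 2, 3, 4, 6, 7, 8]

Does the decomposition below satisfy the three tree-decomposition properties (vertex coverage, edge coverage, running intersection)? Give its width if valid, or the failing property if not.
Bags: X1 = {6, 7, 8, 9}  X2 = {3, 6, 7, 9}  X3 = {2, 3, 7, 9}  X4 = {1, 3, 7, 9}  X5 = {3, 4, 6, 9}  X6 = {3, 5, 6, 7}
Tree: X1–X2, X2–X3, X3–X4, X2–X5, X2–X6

Yes; width 3.

Checking the three conditions: (i) the bags cover all of {1, 2, 3, 4, 5, 6, 7, 8, 9}; (ii) for each edge, some bag contains both endpoints; (iii) the bags containing any fixed vertex form a subtree. All hold, so the decomposition is valid with width 4 − 1 = 3.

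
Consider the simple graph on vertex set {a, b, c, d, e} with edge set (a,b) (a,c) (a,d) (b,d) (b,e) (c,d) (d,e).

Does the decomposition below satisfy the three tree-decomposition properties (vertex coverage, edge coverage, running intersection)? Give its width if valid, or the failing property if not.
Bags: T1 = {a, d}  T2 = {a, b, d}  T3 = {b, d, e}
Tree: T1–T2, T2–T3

A tree decomposition must satisfy three properties: every vertex lies in some bag; for every edge, both endpoints lie together in some bag; and for every vertex, the bags containing it form a connected subtree. Here vertex c appears in no bag, so the decomposition is invalid.

No — vertex c appears in no bag.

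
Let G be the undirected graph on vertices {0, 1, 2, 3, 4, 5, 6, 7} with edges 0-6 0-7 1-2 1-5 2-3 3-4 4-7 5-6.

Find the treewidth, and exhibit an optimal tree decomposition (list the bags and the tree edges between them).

Each bag holds 3 vertices, so the decomposition has width 2, which upper-bounds the treewidth. For the lower bound, G contains the cycle 2–1–5–6–0–7–4–3–2, so G is not a forest; only forests have treewidth ≤ 1, hence tw(G) ≥ 2. The upper and lower bounds meet at 2, so that is the treewidth.

Treewidth 2.
One optimal decomposition is:
Bags: B1 = {1, 2, 5}  B2 = {2, 5, 6}  B3 = {0, 2, 6}  B4 = {0, 2, 7}  B5 = {2, 4, 7}  B6 = {2, 3, 4}
Tree: B1–B2, B2–B3, B3–B4, B4–B5, B5–B6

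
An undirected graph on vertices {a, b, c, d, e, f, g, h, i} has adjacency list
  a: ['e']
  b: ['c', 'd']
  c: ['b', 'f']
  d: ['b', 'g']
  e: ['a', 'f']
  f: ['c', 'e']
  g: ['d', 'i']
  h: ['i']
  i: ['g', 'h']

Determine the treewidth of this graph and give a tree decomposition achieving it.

The largest bag has 2 vertices, giving width 1; this decomposition certifies tw(G) ≤ 1. Since G has at least one edge (e.g. h–i), it is not an edgeless graph, so tw(G) ≥ 1. Hence tw(G) = 1 exactly.

Treewidth 1.
Bags: B1 = {h, i}  B2 = {g, i}  B3 = {d, g}  B4 = {b, d}  B5 = {b, c}  B6 = {c, f}  B7 = {e, f}  B8 = {a, e}
Tree: B1–B2, B2–B3, B3–B4, B4–B5, B5–B6, B6–B7, B7–B8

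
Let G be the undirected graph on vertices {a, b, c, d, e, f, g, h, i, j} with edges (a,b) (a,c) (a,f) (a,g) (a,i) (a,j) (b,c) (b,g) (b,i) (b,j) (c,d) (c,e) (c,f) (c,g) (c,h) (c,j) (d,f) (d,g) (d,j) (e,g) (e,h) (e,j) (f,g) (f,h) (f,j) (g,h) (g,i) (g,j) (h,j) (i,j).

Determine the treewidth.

4

A width-4 tree decomposition is:
Bags: B1 = {a, b, g, i, j}  B2 = {a, b, c, g, j}  B3 = {a, c, f, g, j}  B4 = {c, f, g, h, j}  B5 = {c, d, f, g, j}  B6 = {c, e, g, h, j}
Tree: B1–B2, B2–B3, B3–B4, B3–B5, B4–B6
The largest bag has 5 vertices, giving width 4; this decomposition certifies tw(G) ≤ 4. Conversely, {c, e, g, h, j} is a clique of size 5, and the vertices of any clique must share a bag in every tree decomposition; so some bag has ≥ 5 vertices and tw(G) ≥ 4. Hence tw(G) = 4 exactly.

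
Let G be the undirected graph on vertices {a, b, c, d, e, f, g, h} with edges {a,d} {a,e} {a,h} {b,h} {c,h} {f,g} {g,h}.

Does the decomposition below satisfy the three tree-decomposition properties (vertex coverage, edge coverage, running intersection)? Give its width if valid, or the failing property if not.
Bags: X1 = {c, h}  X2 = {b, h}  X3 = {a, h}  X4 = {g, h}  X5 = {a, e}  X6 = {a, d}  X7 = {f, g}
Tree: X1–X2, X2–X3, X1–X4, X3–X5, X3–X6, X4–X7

Every vertex of G appears in some bag (union = {a, b, c, d, e, f, g, h}); every edge is covered by a bag; and for each vertex v the set of bags containing v is connected in the bag tree. The decomposition is therefore valid. The largest bag has 2 vertices, so the width is 1.

Yes; width 1.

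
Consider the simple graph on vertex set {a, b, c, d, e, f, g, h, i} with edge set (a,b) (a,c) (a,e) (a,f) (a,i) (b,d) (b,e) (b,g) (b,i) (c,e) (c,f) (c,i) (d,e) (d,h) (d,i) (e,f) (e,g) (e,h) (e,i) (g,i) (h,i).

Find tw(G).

A width-3 tree decomposition is:
Bags: B1 = {b, e, g, i}  B2 = {a, b, e, i}  B3 = {a, c, e, i}  B4 = {b, d, e, i}  B5 = {d, e, h, i}  B6 = {a, c, e, f}
Tree: B1–B2, B2–B3, B2–B4, B4–B5, B3–B6
Every bag has size at most 4, so the width is 4 − 1 = 3 and tw(G) ≤ 3. For the lower bound, the 4 vertices {a, c, e, f} are pairwise adjacent, and any tree decomposition puts a clique entirely inside one bag — forcing width ≥ 3. Hence tw(G) = 3 exactly.

3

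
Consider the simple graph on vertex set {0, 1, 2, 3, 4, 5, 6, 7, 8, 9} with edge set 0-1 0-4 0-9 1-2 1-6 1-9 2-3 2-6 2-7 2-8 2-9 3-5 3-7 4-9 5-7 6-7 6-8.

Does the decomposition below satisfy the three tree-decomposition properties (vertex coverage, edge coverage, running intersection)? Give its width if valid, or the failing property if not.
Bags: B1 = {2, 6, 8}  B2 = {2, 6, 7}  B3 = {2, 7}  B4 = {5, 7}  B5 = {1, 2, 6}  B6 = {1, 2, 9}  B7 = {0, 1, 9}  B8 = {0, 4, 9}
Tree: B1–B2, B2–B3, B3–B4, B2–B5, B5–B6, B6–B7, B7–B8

A tree decomposition must satisfy three properties: every vertex lies in some bag; for every edge, both endpoints lie together in some bag; and for every vertex, the bags containing it form a connected subtree. Here vertex 3 appears in no bag, so the decomposition is invalid.

No — vertex 3 appears in no bag.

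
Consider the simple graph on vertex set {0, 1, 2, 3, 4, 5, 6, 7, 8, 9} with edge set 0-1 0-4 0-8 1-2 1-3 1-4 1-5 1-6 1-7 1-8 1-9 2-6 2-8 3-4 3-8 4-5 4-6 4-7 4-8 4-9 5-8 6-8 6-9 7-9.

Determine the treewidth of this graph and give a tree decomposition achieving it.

Treewidth 3.
Bags: B1 = {1, 4, 5, 8}  B2 = {1, 3, 4, 8}  B3 = {1, 4, 6, 8}  B4 = {1, 4, 6, 9}  B5 = {0, 1, 4, 8}  B6 = {1, 4, 7, 9}  B7 = {1, 2, 6, 8}
Tree: B1–B2, B2–B3, B3–B4, B3–B5, B4–B6, B3–B7

Each bag holds 4 vertices, so the decomposition has width 3, which upper-bounds the treewidth. For the lower bound, the 4 vertices {1, 2, 6, 8} are pairwise adjacent, and any tree decomposition puts a clique entirely inside one bag — forcing width ≥ 3. The upper and lower bounds meet at 3, so that is the treewidth.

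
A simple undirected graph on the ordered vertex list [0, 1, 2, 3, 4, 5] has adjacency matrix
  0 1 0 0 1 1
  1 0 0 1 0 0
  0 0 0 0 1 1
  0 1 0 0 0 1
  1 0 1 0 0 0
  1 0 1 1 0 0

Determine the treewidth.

A width-2 tree decomposition is:
Bags: B1 = {1, 3, 5}  B2 = {0, 1, 5}  B3 = {0, 2, 5}  B4 = {0, 2, 4}
Tree: B1–B2, B2–B3, B3–B4
Each bag holds 3 vertices, so the decomposition has width 2, which upper-bounds the treewidth. The edges 3–1–0–5–3 form a cycle, so G is not a tree and its treewidth is at least 2. Therefore the treewidth is 2.

2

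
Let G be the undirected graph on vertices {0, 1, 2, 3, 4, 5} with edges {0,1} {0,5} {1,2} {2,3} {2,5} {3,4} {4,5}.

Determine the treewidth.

A width-2 tree decomposition is:
Bags: B1 = {2, 3, 4}  B2 = {2, 4, 5}  B3 = {1, 2, 5}  B4 = {0, 1, 5}
Tree: B1–B2, B2–B3, B3–B4
Each bag holds 3 vertices, so the decomposition has width 2, which upper-bounds the treewidth. For the lower bound, G contains the cycle 3–4–5–2–3, so G is not a forest; only forests have treewidth ≤ 1, hence tw(G) ≥ 2. Combining the bounds, tw(G) = 2.

2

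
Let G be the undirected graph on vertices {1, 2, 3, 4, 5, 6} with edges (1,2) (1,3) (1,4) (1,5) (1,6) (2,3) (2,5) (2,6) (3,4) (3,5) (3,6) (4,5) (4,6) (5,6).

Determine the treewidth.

4

A width-4 tree decomposition is:
Bags: B1 = {1, 2, 3, 5, 6}  B2 = {1, 3, 4, 5, 6}
Tree: B1–B2
The largest bag has 5 vertices, giving width 4; this decomposition certifies tw(G) ≤ 4. For the lower bound, the 5 vertices {1, 2, 3, 5, 6} are pairwise adjacent, and any tree decomposition puts a clique entirely inside one bag — forcing width ≥ 4. Therefore the treewidth is 4.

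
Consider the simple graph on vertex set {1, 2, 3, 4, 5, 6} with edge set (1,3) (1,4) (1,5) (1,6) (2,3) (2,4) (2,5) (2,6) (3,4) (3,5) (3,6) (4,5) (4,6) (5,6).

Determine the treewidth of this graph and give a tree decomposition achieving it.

Treewidth 4.
Bags: B1 = {1, 3, 4, 5, 6}  B2 = {2, 3, 4, 5, 6}
Tree: B1–B2

Every bag has size at most 5, so the width is 5 − 1 = 4 and tw(G) ≤ 4. For the lower bound, the 5 vertices {1, 3, 4, 5, 6} are pairwise adjacent, and any tree decomposition puts a clique entirely inside one bag — forcing width ≥ 4. The upper and lower bounds meet at 4, so that is the treewidth.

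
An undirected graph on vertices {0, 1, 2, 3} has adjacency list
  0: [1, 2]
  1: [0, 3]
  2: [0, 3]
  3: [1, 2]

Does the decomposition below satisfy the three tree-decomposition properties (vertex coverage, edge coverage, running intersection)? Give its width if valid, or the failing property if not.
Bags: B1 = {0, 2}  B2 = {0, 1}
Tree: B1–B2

No — vertex 3 appears in no bag.

A tree decomposition must satisfy three properties: every vertex lies in some bag; for every edge, both endpoints lie together in some bag; and for every vertex, the bags containing it form a connected subtree. Here vertex 3 appears in no bag, so the decomposition is invalid.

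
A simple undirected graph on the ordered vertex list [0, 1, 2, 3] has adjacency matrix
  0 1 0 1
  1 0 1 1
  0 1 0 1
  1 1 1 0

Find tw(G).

2

A width-2 tree decomposition is:
Bags: B1 = {0, 1, 3}  B2 = {1, 2, 3}
Tree: B1–B2
Each bag holds 3 vertices, so the decomposition has width 2, which upper-bounds the treewidth. Conversely, {0, 1, 3} is a clique of size 3, and the vertices of any clique must share a bag in every tree decomposition; so some bag has ≥ 3 vertices and tw(G) ≥ 2. The upper and lower bounds meet at 2, so that is the treewidth.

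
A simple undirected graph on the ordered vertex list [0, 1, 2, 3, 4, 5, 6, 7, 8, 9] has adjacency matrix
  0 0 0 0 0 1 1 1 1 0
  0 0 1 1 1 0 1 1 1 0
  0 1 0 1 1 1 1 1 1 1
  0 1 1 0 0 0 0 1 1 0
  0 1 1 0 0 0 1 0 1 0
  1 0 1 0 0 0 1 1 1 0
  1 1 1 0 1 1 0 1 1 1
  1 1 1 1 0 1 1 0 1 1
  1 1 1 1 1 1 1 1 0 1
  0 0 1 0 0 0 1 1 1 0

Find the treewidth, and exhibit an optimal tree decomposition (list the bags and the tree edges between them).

Treewidth 4.
One optimal decomposition is:
Bags: B1 = {1, 2, 6, 7, 8}  B2 = {2, 5, 6, 7, 8}  B3 = {1, 2, 3, 7, 8}  B4 = {2, 6, 7, 8, 9}  B5 = {1, 2, 4, 6, 8}  B6 = {0, 5, 6, 7, 8}
Tree: B1–B2, B1–B3, B1–B4, B1–B5, B2–B6

The largest bag has 5 vertices, giving width 4; this decomposition certifies tw(G) ≤ 4. On the other hand G contains the 5-clique {0, 5, 6, 7, 8}. A clique must lie in a single bag of any decomposition, so no decomposition can have width below 4. Combining the bounds, tw(G) = 4.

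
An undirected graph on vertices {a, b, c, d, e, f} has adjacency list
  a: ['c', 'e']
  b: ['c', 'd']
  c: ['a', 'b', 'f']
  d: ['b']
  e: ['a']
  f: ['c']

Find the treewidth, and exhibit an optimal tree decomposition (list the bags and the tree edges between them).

Treewidth 1.
One optimal decomposition is:
Bags: B1 = {a, c}  B2 = {c, f}  B3 = {b, c}  B4 = {a, e}  B5 = {b, d}
Tree: B1–B2, B1–B3, B1–B4, B3–B5

Each bag holds 2 vertices, so the decomposition has width 1, which upper-bounds the treewidth. Any graph with an edge has treewidth ≥ 1, and G has the edge a–c. Combining the bounds, tw(G) = 1.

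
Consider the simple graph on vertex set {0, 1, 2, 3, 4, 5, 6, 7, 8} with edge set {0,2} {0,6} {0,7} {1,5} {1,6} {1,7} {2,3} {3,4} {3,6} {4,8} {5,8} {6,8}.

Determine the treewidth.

3

A width-3 tree decomposition is:
Bags: B1 = {0, 1, 5, 7}  B2 = {0, 1, 5, 6}  B3 = {0, 5, 6, 8}  B4 = {0, 2, 6, 8}  B5 = {2, 3, 6, 8}  B6 = {2, 3, 4, 8}
Tree: B1–B2, B2–B3, B3–B4, B4–B5, B5–B6
Each bag holds 4 vertices, so the decomposition has width 3, which upper-bounds the treewidth. For the lower bound: the 4 vertex sets {1,5,7}, {0}, {6}, {2,3,4,8} are disjoint, each induces a connected subgraph, and every pair is joined by at least one edge of G. Contracting each set to a single vertex therefore yields K_{4} as a minor, and since treewidth is minor-monotone, tw(G) ≥ tw(K_{4}) = 3. Hence tw(G) = 3 exactly.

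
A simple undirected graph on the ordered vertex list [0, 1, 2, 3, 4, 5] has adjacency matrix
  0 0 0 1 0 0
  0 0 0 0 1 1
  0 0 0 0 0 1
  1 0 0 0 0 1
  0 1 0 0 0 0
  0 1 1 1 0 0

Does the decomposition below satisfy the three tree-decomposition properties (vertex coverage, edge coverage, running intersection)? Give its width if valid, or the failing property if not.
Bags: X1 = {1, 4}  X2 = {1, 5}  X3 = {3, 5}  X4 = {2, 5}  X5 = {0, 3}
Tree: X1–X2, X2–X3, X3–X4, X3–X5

Yes; width 1.

Vertex coverage: the bags together contain {0, 1, 2, 3, 4, 5}, the full vertex set. Edge coverage: each edge of G has both endpoints in at least one bag. Running intersection: for every vertex, the bags containing it form a connected subtree. All three properties hold, so this is a valid tree decomposition of width max|bag| − 1 = 1, and hence tw(G) ≤ 1.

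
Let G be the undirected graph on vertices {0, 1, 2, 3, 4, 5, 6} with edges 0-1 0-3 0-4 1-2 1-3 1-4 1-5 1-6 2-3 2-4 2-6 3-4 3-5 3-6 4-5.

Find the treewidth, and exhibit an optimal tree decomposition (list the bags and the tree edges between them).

Each bag holds 4 vertices, so the decomposition has width 3, which upper-bounds the treewidth. For the lower bound, the 4 vertices {0, 1, 3, 4} are pairwise adjacent, and any tree decomposition puts a clique entirely inside one bag — forcing width ≥ 3. Combining the bounds, tw(G) = 3.

Treewidth 3.
One optimal decomposition is:
Bags: B1 = {1, 2, 3, 6}  B2 = {1, 2, 3, 4}  B3 = {0, 1, 3, 4}  B4 = {1, 3, 4, 5}
Tree: B1–B2, B2–B3, B3–B4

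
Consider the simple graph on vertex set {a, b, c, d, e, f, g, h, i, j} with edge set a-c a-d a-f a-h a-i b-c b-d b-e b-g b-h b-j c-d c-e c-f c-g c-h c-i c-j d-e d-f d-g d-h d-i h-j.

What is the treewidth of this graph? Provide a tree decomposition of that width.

Treewidth 3.
One such decomposition:
Bags: B1 = {b, c, d, h}  B2 = {b, c, h, j}  B3 = {a, c, d, h}  B4 = {a, c, d, i}  B5 = {a, c, d, f}  B6 = {b, c, d, g}  B7 = {b, c, d, e}
Tree: B1–B2, B1–B3, B3–B4, B3–B5, B1–B6, B1–B7

Every bag has size at most 4, so the width is 4 − 1 = 3 and tw(G) ≤ 3. Conversely, {a, c, d, h} is a clique of size 4, and the vertices of any clique must share a bag in every tree decomposition; so some bag has ≥ 4 vertices and tw(G) ≥ 3. Combining the bounds, tw(G) = 3.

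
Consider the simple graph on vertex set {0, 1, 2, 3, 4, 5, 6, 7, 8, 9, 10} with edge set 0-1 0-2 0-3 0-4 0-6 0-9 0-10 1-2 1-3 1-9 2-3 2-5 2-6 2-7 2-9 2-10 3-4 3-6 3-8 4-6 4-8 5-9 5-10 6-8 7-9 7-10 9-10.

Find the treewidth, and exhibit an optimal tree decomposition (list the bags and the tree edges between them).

Treewidth 3.
One such decomposition:
Bags: B1 = {0, 2, 9, 10}  B2 = {0, 1, 2, 9}  B3 = {0, 1, 2, 3}  B4 = {0, 2, 3, 6}  B5 = {0, 3, 4, 6}  B6 = {3, 4, 6, 8}  B7 = {2, 7, 9, 10}  B8 = {2, 5, 9, 10}
Tree: B1–B2, B2–B3, B3–B4, B4–B5, B5–B6, B1–B7, B1–B8

The largest bag has 4 vertices, giving width 3; this decomposition certifies tw(G) ≤ 3. For the lower bound, the 4 vertices {3, 4, 6, 8} are pairwise adjacent, and any tree decomposition puts a clique entirely inside one bag — forcing width ≥ 3. The upper and lower bounds meet at 3, so that is the treewidth.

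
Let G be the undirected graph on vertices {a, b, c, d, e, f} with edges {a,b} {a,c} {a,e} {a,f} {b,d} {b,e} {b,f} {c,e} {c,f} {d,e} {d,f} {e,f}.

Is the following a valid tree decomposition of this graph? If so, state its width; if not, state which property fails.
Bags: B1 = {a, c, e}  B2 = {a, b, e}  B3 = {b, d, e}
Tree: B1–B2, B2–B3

A tree decomposition must satisfy three properties: every vertex lies in some bag; for every edge, both endpoints lie together in some bag; and for every vertex, the bags containing it form a connected subtree. Here vertex f appears in no bag, so the decomposition is invalid.

No — vertex f appears in no bag.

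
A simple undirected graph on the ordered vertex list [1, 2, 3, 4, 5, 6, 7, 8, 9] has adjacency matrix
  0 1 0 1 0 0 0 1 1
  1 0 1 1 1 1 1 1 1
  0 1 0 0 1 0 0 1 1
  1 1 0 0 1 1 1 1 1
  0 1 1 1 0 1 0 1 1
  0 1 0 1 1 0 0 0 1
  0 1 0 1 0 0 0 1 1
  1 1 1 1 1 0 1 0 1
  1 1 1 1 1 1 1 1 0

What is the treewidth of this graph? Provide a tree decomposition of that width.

Treewidth 4.
One such decomposition:
Bags: B1 = {1, 2, 4, 8, 9}  B2 = {2, 4, 5, 8, 9}  B3 = {2, 4, 5, 6, 9}  B4 = {2, 3, 5, 8, 9}  B5 = {2, 4, 7, 8, 9}
Tree: B1–B2, B2–B3, B2–B4, B1–B5

Every bag has size at most 5, so the width is 5 − 1 = 4 and tw(G) ≤ 4. Conversely, {2, 3, 5, 8, 9} is a clique of size 5, and the vertices of any clique must share a bag in every tree decomposition; so some bag has ≥ 5 vertices and tw(G) ≥ 4. The upper and lower bounds meet at 4, so that is the treewidth.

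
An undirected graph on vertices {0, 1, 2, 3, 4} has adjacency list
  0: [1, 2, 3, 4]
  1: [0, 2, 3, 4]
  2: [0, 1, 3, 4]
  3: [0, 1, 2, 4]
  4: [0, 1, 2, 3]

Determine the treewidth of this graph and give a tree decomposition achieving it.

A single bag containing all 5 vertices is trivially a valid decomposition of width 4. Conversely, {0, 1, 2, 3, 4} is a clique of size 5, and the vertices of any clique must share a bag in every tree decomposition; so some bag has ≥ 5 vertices and tw(G) ≥ 4. The upper and lower bounds meet at 4, so that is the treewidth.

Treewidth 4.
Bags: B1 = {0, 1, 2, 3, 4}
Tree: (single bag)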